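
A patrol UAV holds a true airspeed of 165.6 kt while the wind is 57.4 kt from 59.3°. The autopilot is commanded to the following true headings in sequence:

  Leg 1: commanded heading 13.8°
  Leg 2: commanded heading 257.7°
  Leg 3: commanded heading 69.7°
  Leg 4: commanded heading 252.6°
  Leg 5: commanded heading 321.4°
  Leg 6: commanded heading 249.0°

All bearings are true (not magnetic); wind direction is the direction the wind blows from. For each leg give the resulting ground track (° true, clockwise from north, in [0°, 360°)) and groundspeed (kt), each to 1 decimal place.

Leg 1: track=355.7°, groundspeed=131.9 kt
Leg 2: track=253.0°, groundspeed=220.8 kt
Leg 3: track=75.1°, groundspeed=109.6 kt
Leg 4: track=249.2°, groundspeed=221.9 kt
Leg 5: track=303.3°, groundspeed=182.6 kt
Leg 6: track=246.5°, groundspeed=222.4 kt

Leg 1: heading 13.8°; drift -18.1° → track 355.7°, groundspeed 131.9 kt
Leg 2: heading 257.7°; drift -4.7° → track 253.0°, groundspeed 220.8 kt
Leg 3: heading 69.7°; drift +5.4° → track 75.1°, groundspeed 109.6 kt
Leg 4: heading 252.6°; drift -3.4° → track 249.2°, groundspeed 221.9 kt
Leg 5: heading 321.4°; drift -18.1° → track 303.3°, groundspeed 182.6 kt
Leg 6: heading 249.0°; drift -2.5° → track 246.5°, groundspeed 222.4 kt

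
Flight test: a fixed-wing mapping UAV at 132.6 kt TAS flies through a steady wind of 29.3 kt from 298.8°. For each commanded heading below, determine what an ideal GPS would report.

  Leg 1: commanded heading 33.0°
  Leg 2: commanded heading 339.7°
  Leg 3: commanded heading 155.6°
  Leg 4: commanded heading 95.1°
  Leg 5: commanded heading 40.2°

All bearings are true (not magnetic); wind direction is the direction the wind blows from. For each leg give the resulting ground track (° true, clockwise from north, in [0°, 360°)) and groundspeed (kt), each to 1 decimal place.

Leg 1: heading 33.0°; drift +12.2° → track 45.2°, groundspeed 137.9 kt
Leg 2: heading 339.7°; drift +9.9° → track 349.6°, groundspeed 112.1 kt
Leg 3: heading 155.6°; drift -6.4° → track 149.2°, groundspeed 157.0 kt
Leg 4: heading 95.1°; drift +4.2° → track 99.3°, groundspeed 159.9 kt
Leg 5: heading 40.2°; drift +11.7° → track 51.9°, groundspeed 141.3 kt

Leg 1: track=45.2°, groundspeed=137.9 kt
Leg 2: track=349.6°, groundspeed=112.1 kt
Leg 3: track=149.2°, groundspeed=157.0 kt
Leg 4: track=99.3°, groundspeed=159.9 kt
Leg 5: track=51.9°, groundspeed=141.3 kt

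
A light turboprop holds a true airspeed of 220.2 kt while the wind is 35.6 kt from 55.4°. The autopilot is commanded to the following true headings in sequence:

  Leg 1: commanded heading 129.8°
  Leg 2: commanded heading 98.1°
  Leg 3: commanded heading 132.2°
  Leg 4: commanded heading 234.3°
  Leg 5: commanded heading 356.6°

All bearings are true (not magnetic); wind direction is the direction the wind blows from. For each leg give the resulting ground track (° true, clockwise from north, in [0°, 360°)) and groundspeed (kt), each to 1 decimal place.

Leg 1: heading 129.8°; drift +9.2° → track 139.0°, groundspeed 213.4 kt
Leg 2: heading 98.1°; drift +7.1° → track 105.2°, groundspeed 195.5 kt
Leg 3: heading 132.2°; drift +9.3° → track 141.5°, groundspeed 214.9 kt
Leg 4: heading 234.3°; drift +0.2° → track 234.5°, groundspeed 255.8 kt
Leg 5: heading 356.6°; drift -8.6° → track 348.0°, groundspeed 204.0 kt

Leg 1: track=139.0°, groundspeed=213.4 kt
Leg 2: track=105.2°, groundspeed=195.5 kt
Leg 3: track=141.5°, groundspeed=214.9 kt
Leg 4: track=234.5°, groundspeed=255.8 kt
Leg 5: track=348.0°, groundspeed=204.0 kt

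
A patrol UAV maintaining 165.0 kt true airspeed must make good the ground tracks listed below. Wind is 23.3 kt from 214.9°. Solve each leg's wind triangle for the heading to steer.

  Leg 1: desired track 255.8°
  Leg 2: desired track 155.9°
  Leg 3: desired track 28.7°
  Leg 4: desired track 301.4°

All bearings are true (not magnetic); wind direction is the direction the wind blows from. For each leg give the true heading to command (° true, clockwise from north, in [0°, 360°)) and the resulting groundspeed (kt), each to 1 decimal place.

Leg 1: desired track 255.8°; wind correction -5.3° → command heading 250.5°, groundspeed 146.7 kt
Leg 2: desired track 155.9°; wind correction +7.0° → command heading 162.9°, groundspeed 151.8 kt
Leg 3: desired track 28.7°; wind correction -0.9° → command heading 27.8°, groundspeed 188.1 kt
Leg 4: desired track 301.4°; wind correction -8.1° → command heading 293.3°, groundspeed 161.9 kt

Leg 1: heading=250.5°, groundspeed=146.7 kt
Leg 2: heading=162.9°, groundspeed=151.8 kt
Leg 3: heading=27.8°, groundspeed=188.1 kt
Leg 4: heading=293.3°, groundspeed=161.9 kt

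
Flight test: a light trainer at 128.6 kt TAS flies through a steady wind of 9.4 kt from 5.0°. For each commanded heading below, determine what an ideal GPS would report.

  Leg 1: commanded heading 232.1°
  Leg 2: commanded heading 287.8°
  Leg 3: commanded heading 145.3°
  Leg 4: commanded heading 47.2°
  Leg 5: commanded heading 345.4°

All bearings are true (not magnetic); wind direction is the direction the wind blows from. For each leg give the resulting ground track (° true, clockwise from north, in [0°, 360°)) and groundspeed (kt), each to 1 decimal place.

Leg 1: track=229.2°, groundspeed=135.2 kt
Leg 2: track=283.7°, groundspeed=126.8 kt
Leg 3: track=147.8°, groundspeed=136.0 kt
Leg 4: track=50.2°, groundspeed=121.8 kt
Leg 5: track=343.9°, groundspeed=119.8 kt

Leg 1: heading 232.1°; drift -2.9° → track 229.2°, groundspeed 135.2 kt
Leg 2: heading 287.8°; drift -4.1° → track 283.7°, groundspeed 126.8 kt
Leg 3: heading 145.3°; drift +2.5° → track 147.8°, groundspeed 136.0 kt
Leg 4: heading 47.2°; drift +3.0° → track 50.2°, groundspeed 121.8 kt
Leg 5: heading 345.4°; drift -1.5° → track 343.9°, groundspeed 119.8 kt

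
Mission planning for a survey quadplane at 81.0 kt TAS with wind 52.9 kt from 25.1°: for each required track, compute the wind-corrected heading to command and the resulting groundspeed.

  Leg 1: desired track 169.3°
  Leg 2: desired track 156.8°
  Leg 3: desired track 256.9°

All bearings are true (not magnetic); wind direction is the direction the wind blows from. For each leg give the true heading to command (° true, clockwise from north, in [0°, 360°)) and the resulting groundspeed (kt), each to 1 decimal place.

Leg 1: desired track 169.3°; wind correction -22.5° → command heading 146.8°, groundspeed 117.8 kt
Leg 2: desired track 156.8°; wind correction -29.2° → command heading 127.6°, groundspeed 105.9 kt
Leg 3: desired track 256.9°; wind correction +30.9° → command heading 287.8°, groundspeed 102.2 kt

Leg 1: heading=146.8°, groundspeed=117.8 kt
Leg 2: heading=127.6°, groundspeed=105.9 kt
Leg 3: heading=287.8°, groundspeed=102.2 kt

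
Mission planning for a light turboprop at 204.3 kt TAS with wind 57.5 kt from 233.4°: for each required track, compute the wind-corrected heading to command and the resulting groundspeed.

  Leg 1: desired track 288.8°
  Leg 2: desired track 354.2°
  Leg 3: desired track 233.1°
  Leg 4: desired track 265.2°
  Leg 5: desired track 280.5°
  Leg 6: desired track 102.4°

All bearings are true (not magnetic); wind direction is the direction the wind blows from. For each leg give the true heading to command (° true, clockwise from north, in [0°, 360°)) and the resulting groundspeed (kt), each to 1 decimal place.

Leg 1: heading=275.4°, groundspeed=166.1 kt
Leg 2: heading=340.2°, groundspeed=227.7 kt
Leg 3: heading=233.2°, groundspeed=146.8 kt
Leg 4: heading=256.7°, groundspeed=153.2 kt
Leg 5: heading=268.6°, groundspeed=160.8 kt
Leg 6: heading=114.7°, groundspeed=237.4 kt

Leg 1: desired track 288.8°; wind correction -13.4° → command heading 275.4°, groundspeed 166.1 kt
Leg 2: desired track 354.2°; wind correction -14.0° → command heading 340.2°, groundspeed 227.7 kt
Leg 3: desired track 233.1°; wind correction +0.1° → command heading 233.2°, groundspeed 146.8 kt
Leg 4: desired track 265.2°; wind correction -8.5° → command heading 256.7°, groundspeed 153.2 kt
Leg 5: desired track 280.5°; wind correction -11.9° → command heading 268.6°, groundspeed 160.8 kt
Leg 6: desired track 102.4°; wind correction +12.3° → command heading 114.7°, groundspeed 237.4 kt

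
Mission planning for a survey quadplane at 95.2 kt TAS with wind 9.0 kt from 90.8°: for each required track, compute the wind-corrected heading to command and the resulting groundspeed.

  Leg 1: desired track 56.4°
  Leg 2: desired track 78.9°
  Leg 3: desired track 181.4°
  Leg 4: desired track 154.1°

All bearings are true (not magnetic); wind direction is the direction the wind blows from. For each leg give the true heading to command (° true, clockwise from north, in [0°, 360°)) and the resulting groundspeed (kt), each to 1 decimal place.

Leg 1: heading=59.5°, groundspeed=87.6 kt
Leg 2: heading=80.0°, groundspeed=86.4 kt
Leg 3: heading=176.0°, groundspeed=94.9 kt
Leg 4: heading=149.3°, groundspeed=90.8 kt

Leg 1: desired track 56.4°; wind correction +3.1° → command heading 59.5°, groundspeed 87.6 kt
Leg 2: desired track 78.9°; wind correction +1.1° → command heading 80.0°, groundspeed 86.4 kt
Leg 3: desired track 181.4°; wind correction -5.4° → command heading 176.0°, groundspeed 94.9 kt
Leg 4: desired track 154.1°; wind correction -4.8° → command heading 149.3°, groundspeed 90.8 kt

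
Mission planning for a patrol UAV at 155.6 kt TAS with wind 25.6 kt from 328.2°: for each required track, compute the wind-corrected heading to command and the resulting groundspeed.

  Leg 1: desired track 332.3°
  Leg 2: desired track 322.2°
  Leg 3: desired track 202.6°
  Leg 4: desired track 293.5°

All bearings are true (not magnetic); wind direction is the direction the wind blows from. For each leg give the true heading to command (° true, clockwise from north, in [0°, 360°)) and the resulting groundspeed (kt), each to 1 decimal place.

Leg 1: heading=331.6°, groundspeed=130.1 kt
Leg 2: heading=323.2°, groundspeed=130.1 kt
Leg 3: heading=210.3°, groundspeed=169.1 kt
Leg 4: heading=298.9°, groundspeed=133.9 kt

Leg 1: desired track 332.3°; wind correction -0.7° → command heading 331.6°, groundspeed 130.1 kt
Leg 2: desired track 322.2°; wind correction +1.0° → command heading 323.2°, groundspeed 130.1 kt
Leg 3: desired track 202.6°; wind correction +7.7° → command heading 210.3°, groundspeed 169.1 kt
Leg 4: desired track 293.5°; wind correction +5.4° → command heading 298.9°, groundspeed 133.9 kt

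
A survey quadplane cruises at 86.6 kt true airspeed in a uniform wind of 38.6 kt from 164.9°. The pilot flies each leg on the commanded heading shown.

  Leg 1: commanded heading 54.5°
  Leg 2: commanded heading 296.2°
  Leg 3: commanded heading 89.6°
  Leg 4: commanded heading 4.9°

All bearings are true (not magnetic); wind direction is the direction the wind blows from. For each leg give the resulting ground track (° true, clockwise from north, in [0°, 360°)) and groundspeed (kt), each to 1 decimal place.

Leg 1: track=34.6°, groundspeed=106.4 kt
Leg 2: track=310.7°, groundspeed=115.8 kt
Leg 3: track=63.7°, groundspeed=85.4 kt
Leg 4: track=358.8°, groundspeed=123.6 kt

Leg 1: heading 54.5°; drift -19.9° → track 34.6°, groundspeed 106.4 kt
Leg 2: heading 296.2°; drift +14.5° → track 310.7°, groundspeed 115.8 kt
Leg 3: heading 89.6°; drift -25.9° → track 63.7°, groundspeed 85.4 kt
Leg 4: heading 4.9°; drift -6.1° → track 358.8°, groundspeed 123.6 kt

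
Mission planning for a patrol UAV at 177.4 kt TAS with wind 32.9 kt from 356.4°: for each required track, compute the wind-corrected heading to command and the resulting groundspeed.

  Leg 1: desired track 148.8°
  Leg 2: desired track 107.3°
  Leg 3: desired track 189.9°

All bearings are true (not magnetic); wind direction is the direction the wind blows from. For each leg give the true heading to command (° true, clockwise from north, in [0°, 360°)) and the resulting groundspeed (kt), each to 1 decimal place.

Leg 1: desired track 148.8°; wind correction -4.9° → command heading 143.9°, groundspeed 205.9 kt
Leg 2: desired track 107.3°; wind correction -10.0° → command heading 97.3°, groundspeed 186.5 kt
Leg 3: desired track 189.9°; wind correction +2.5° → command heading 192.4°, groundspeed 209.2 kt

Leg 1: heading=143.9°, groundspeed=205.9 kt
Leg 2: heading=97.3°, groundspeed=186.5 kt
Leg 3: heading=192.4°, groundspeed=209.2 kt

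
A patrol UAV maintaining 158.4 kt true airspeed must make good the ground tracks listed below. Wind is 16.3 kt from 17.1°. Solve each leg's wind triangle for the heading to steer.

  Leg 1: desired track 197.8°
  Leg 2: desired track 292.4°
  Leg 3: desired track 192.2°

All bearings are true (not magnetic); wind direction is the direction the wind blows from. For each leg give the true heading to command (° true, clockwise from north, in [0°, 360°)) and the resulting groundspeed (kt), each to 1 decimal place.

Leg 1: desired track 197.8°; wind correction +0.1° → command heading 197.9°, groundspeed 174.7 kt
Leg 2: desired track 292.4°; wind correction +5.9° → command heading 298.3°, groundspeed 156.1 kt
Leg 3: desired track 192.2°; wind correction -0.5° → command heading 191.7°, groundspeed 174.6 kt

Leg 1: heading=197.9°, groundspeed=174.7 kt
Leg 2: heading=298.3°, groundspeed=156.1 kt
Leg 3: heading=191.7°, groundspeed=174.6 kt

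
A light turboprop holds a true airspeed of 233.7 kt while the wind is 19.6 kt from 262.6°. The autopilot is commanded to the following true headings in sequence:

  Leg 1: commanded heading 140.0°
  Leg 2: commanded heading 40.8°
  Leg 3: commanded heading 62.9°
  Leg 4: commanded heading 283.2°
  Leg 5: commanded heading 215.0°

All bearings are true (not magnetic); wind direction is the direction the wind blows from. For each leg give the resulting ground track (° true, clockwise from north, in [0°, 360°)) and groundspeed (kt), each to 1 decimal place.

Leg 1: track=136.1°, groundspeed=244.8 kt
Leg 2: track=43.8°, groundspeed=248.7 kt
Leg 3: track=64.4°, groundspeed=252.2 kt
Leg 4: track=285.0°, groundspeed=215.5 kt
Leg 5: track=211.2°, groundspeed=221.0 kt

Leg 1: heading 140.0°; drift -3.9° → track 136.1°, groundspeed 244.8 kt
Leg 2: heading 40.8°; drift +3.0° → track 43.8°, groundspeed 248.7 kt
Leg 3: heading 62.9°; drift +1.5° → track 64.4°, groundspeed 252.2 kt
Leg 4: heading 283.2°; drift +1.8° → track 285.0°, groundspeed 215.5 kt
Leg 5: heading 215.0°; drift -3.8° → track 211.2°, groundspeed 221.0 kt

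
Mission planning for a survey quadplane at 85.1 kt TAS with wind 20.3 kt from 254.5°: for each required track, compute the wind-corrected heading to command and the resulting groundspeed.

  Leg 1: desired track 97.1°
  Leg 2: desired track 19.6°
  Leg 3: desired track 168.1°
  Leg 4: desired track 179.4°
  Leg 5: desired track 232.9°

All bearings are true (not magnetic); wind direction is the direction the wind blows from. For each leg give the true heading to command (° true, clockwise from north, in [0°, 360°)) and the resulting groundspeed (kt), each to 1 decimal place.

Leg 1: heading=102.4°, groundspeed=103.5 kt
Leg 2: heading=8.3°, groundspeed=95.1 kt
Leg 3: heading=181.9°, groundspeed=81.4 kt
Leg 4: heading=192.7°, groundspeed=77.6 kt
Leg 5: heading=237.9°, groundspeed=65.9 kt

Leg 1: desired track 97.1°; wind correction +5.3° → command heading 102.4°, groundspeed 103.5 kt
Leg 2: desired track 19.6°; wind correction -11.3° → command heading 8.3°, groundspeed 95.1 kt
Leg 3: desired track 168.1°; wind correction +13.8° → command heading 181.9°, groundspeed 81.4 kt
Leg 4: desired track 179.4°; wind correction +13.3° → command heading 192.7°, groundspeed 77.6 kt
Leg 5: desired track 232.9°; wind correction +5.0° → command heading 237.9°, groundspeed 65.9 kt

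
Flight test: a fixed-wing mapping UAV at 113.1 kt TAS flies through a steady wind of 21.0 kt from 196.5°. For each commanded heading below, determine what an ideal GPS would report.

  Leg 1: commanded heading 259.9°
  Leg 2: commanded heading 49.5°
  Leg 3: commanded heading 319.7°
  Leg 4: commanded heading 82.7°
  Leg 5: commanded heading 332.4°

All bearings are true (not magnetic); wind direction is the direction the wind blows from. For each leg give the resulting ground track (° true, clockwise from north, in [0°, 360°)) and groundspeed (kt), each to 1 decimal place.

Leg 1: heading 259.9°; drift +10.3° → track 270.2°, groundspeed 105.4 kt
Leg 2: heading 49.5°; drift -5.0° → track 44.5°, groundspeed 131.2 kt
Leg 3: heading 319.7°; drift +8.0° → track 327.7°, groundspeed 125.8 kt
Leg 4: heading 82.7°; drift -9.0° → track 73.7°, groundspeed 123.1 kt
Leg 5: heading 332.4°; drift +6.5° → track 338.9°, groundspeed 129.0 kt

Leg 1: track=270.2°, groundspeed=105.4 kt
Leg 2: track=44.5°, groundspeed=131.2 kt
Leg 3: track=327.7°, groundspeed=125.8 kt
Leg 4: track=73.7°, groundspeed=123.1 kt
Leg 5: track=338.9°, groundspeed=129.0 kt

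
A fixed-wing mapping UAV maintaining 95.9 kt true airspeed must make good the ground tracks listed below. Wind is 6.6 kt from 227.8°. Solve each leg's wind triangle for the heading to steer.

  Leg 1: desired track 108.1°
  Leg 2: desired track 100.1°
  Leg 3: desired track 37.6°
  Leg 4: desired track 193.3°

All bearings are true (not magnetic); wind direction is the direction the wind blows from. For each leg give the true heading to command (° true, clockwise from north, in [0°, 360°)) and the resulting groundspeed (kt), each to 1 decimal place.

Leg 1: heading=111.5°, groundspeed=99.0 kt
Leg 2: heading=103.2°, groundspeed=99.8 kt
Leg 3: heading=36.9°, groundspeed=102.4 kt
Leg 4: heading=195.5°, groundspeed=90.4 kt

Leg 1: desired track 108.1°; wind correction +3.4° → command heading 111.5°, groundspeed 99.0 kt
Leg 2: desired track 100.1°; wind correction +3.1° → command heading 103.2°, groundspeed 99.8 kt
Leg 3: desired track 37.6°; wind correction -0.7° → command heading 36.9°, groundspeed 102.4 kt
Leg 4: desired track 193.3°; wind correction +2.2° → command heading 195.5°, groundspeed 90.4 kt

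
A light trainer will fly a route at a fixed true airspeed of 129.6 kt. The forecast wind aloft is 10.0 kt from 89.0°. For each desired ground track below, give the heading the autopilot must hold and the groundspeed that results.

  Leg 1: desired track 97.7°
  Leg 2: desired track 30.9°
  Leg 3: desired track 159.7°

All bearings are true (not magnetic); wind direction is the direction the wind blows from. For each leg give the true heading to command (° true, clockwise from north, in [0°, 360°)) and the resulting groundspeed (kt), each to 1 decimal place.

Leg 1: heading=97.0°, groundspeed=119.7 kt
Leg 2: heading=34.7°, groundspeed=124.0 kt
Leg 3: heading=155.5°, groundspeed=126.0 kt

Leg 1: desired track 97.7°; wind correction -0.7° → command heading 97.0°, groundspeed 119.7 kt
Leg 2: desired track 30.9°; wind correction +3.8° → command heading 34.7°, groundspeed 124.0 kt
Leg 3: desired track 159.7°; wind correction -4.2° → command heading 155.5°, groundspeed 126.0 kt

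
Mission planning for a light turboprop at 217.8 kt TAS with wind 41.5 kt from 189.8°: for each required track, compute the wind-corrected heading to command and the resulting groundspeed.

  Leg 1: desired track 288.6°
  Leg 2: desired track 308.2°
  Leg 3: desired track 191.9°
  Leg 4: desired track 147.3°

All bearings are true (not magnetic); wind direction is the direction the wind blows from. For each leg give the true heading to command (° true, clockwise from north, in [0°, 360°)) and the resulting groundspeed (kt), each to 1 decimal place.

Leg 1: desired track 288.6°; wind correction -10.9° → command heading 277.7°, groundspeed 220.3 kt
Leg 2: desired track 308.2°; wind correction -9.6° → command heading 298.6°, groundspeed 234.5 kt
Leg 3: desired track 191.9°; wind correction -0.4° → command heading 191.5°, groundspeed 176.3 kt
Leg 4: desired track 147.3°; wind correction +7.4° → command heading 154.7°, groundspeed 185.4 kt

Leg 1: heading=277.7°, groundspeed=220.3 kt
Leg 2: heading=298.6°, groundspeed=234.5 kt
Leg 3: heading=191.5°, groundspeed=176.3 kt
Leg 4: heading=154.7°, groundspeed=185.4 kt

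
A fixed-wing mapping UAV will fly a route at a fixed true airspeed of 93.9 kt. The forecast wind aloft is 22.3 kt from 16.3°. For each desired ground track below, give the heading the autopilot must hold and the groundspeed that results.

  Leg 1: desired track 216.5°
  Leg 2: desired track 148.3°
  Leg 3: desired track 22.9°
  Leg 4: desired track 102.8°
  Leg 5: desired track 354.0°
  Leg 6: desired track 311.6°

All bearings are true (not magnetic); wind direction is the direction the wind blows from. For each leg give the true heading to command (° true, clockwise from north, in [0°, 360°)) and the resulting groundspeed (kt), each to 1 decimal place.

Leg 1: heading=221.2°, groundspeed=114.5 kt
Leg 2: heading=138.1°, groundspeed=107.3 kt
Leg 3: heading=21.3°, groundspeed=71.7 kt
Leg 4: heading=89.1°, groundspeed=89.9 kt
Leg 5: heading=359.2°, groundspeed=72.9 kt
Leg 6: heading=324.0°, groundspeed=82.2 kt

Leg 1: desired track 216.5°; wind correction +4.7° → command heading 221.2°, groundspeed 114.5 kt
Leg 2: desired track 148.3°; wind correction -10.2° → command heading 138.1°, groundspeed 107.3 kt
Leg 3: desired track 22.9°; wind correction -1.6° → command heading 21.3°, groundspeed 71.7 kt
Leg 4: desired track 102.8°; wind correction -13.7° → command heading 89.1°, groundspeed 89.9 kt
Leg 5: desired track 354.0°; wind correction +5.2° → command heading 359.2°, groundspeed 72.9 kt
Leg 6: desired track 311.6°; wind correction +12.4° → command heading 324.0°, groundspeed 82.2 kt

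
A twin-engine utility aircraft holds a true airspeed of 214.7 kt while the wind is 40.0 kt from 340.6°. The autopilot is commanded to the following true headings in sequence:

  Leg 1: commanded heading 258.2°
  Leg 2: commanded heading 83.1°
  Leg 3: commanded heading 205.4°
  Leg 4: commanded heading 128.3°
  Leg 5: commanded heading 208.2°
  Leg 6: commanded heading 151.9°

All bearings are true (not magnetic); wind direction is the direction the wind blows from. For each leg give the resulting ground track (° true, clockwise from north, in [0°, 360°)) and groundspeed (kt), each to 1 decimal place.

Leg 1: heading 258.2°; drift -10.7° → track 247.5°, groundspeed 213.1 kt
Leg 2: heading 83.1°; drift +9.9° → track 93.0°, groundspeed 226.7 kt
Leg 3: heading 205.4°; drift -6.6° → track 198.8°, groundspeed 244.7 kt
Leg 4: heading 128.3°; drift +4.9° → track 133.2°, groundspeed 249.4 kt
Leg 5: heading 208.2°; drift -7.0° → track 201.2°, groundspeed 243.5 kt
Leg 6: heading 151.9°; drift +1.4° → track 153.3°, groundspeed 254.3 kt

Leg 1: track=247.5°, groundspeed=213.1 kt
Leg 2: track=93.0°, groundspeed=226.7 kt
Leg 3: track=198.8°, groundspeed=244.7 kt
Leg 4: track=133.2°, groundspeed=249.4 kt
Leg 5: track=201.2°, groundspeed=243.5 kt
Leg 6: track=153.3°, groundspeed=254.3 kt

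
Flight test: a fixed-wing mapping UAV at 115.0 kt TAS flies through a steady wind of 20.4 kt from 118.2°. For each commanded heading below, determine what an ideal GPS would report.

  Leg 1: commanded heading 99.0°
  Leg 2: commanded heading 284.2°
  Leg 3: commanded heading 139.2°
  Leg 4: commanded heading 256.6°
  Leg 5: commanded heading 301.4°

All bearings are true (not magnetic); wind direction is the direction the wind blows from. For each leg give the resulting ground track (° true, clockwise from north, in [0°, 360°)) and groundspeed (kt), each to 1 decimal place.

Leg 1: track=95.0°, groundspeed=96.0 kt
Leg 2: track=286.3°, groundspeed=134.9 kt
Leg 3: track=143.6°, groundspeed=96.2 kt
Leg 4: track=262.5°, groundspeed=131.0 kt
Leg 5: track=300.9°, groundspeed=135.4 kt

Leg 1: heading 99.0°; drift -4.0° → track 95.0°, groundspeed 96.0 kt
Leg 2: heading 284.2°; drift +2.1° → track 286.3°, groundspeed 134.9 kt
Leg 3: heading 139.2°; drift +4.4° → track 143.6°, groundspeed 96.2 kt
Leg 4: heading 256.6°; drift +5.9° → track 262.5°, groundspeed 131.0 kt
Leg 5: heading 301.4°; drift -0.5° → track 300.9°, groundspeed 135.4 kt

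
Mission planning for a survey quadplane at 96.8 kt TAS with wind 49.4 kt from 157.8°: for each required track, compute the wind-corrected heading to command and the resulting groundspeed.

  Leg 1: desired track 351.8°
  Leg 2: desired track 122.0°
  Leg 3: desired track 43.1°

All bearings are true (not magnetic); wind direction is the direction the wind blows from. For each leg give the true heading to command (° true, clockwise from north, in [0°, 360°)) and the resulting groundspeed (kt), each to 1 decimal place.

Leg 1: desired track 351.8°; wind correction +7.1° → command heading 358.9°, groundspeed 144.0 kt
Leg 2: desired track 122.0°; wind correction +17.4° → command heading 139.4°, groundspeed 52.3 kt
Leg 3: desired track 43.1°; wind correction +27.6° → command heading 70.7°, groundspeed 106.4 kt

Leg 1: heading=358.9°, groundspeed=144.0 kt
Leg 2: heading=139.4°, groundspeed=52.3 kt
Leg 3: heading=70.7°, groundspeed=106.4 kt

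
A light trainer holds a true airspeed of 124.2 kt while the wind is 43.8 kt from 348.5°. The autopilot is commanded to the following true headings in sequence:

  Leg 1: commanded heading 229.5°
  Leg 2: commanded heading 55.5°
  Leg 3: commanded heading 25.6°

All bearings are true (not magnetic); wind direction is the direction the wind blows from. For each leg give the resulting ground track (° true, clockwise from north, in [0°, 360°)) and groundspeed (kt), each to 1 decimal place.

Leg 1: heading 229.5°; drift -14.8° → track 214.7°, groundspeed 150.4 kt
Leg 2: heading 55.5°; drift +20.6° → track 76.1°, groundspeed 114.4 kt
Leg 3: heading 25.6°; drift +16.5° → track 42.1°, groundspeed 93.1 kt

Leg 1: track=214.7°, groundspeed=150.4 kt
Leg 2: track=76.1°, groundspeed=114.4 kt
Leg 3: track=42.1°, groundspeed=93.1 kt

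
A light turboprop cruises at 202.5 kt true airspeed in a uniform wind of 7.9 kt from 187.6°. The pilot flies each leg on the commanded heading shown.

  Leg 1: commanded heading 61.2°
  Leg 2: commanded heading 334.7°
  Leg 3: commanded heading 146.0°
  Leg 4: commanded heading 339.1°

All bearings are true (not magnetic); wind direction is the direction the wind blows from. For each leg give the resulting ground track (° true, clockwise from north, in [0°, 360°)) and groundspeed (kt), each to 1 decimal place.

Leg 1: track=59.4°, groundspeed=207.3 kt
Leg 2: track=335.9°, groundspeed=209.2 kt
Leg 3: track=144.5°, groundspeed=196.7 kt
Leg 4: track=340.1°, groundspeed=209.5 kt

Leg 1: heading 61.2°; drift -1.8° → track 59.4°, groundspeed 207.3 kt
Leg 2: heading 334.7°; drift +1.2° → track 335.9°, groundspeed 209.2 kt
Leg 3: heading 146.0°; drift -1.5° → track 144.5°, groundspeed 196.7 kt
Leg 4: heading 339.1°; drift +1.0° → track 340.1°, groundspeed 209.5 kt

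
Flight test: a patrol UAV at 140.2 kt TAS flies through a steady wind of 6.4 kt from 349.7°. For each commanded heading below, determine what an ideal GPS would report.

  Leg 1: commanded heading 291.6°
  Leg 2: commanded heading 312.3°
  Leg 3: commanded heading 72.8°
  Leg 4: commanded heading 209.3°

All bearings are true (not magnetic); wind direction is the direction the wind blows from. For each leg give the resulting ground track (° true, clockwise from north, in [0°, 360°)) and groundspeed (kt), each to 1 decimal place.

Leg 1: heading 291.6°; drift -2.3° → track 289.3°, groundspeed 136.9 kt
Leg 2: heading 312.3°; drift -1.6° → track 310.7°, groundspeed 135.2 kt
Leg 3: heading 72.8°; drift +2.6° → track 75.4°, groundspeed 139.6 kt
Leg 4: heading 209.3°; drift -1.6° → track 207.7°, groundspeed 145.2 kt

Leg 1: track=289.3°, groundspeed=136.9 kt
Leg 2: track=310.7°, groundspeed=135.2 kt
Leg 3: track=75.4°, groundspeed=139.6 kt
Leg 4: track=207.7°, groundspeed=145.2 kt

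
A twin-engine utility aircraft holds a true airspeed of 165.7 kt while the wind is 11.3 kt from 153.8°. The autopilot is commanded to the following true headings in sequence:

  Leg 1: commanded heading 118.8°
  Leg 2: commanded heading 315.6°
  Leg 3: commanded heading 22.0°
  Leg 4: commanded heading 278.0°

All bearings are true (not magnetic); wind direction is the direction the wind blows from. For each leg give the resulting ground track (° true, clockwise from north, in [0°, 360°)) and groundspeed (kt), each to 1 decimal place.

Leg 1: heading 118.8°; drift -2.4° → track 116.4°, groundspeed 156.6 kt
Leg 2: heading 315.6°; drift +1.1° → track 316.7°, groundspeed 176.5 kt
Leg 3: heading 22.0°; drift -2.8° → track 19.2°, groundspeed 173.4 kt
Leg 4: heading 278.0°; drift +3.1° → track 281.1°, groundspeed 172.3 kt

Leg 1: track=116.4°, groundspeed=156.6 kt
Leg 2: track=316.7°, groundspeed=176.5 kt
Leg 3: track=19.2°, groundspeed=173.4 kt
Leg 4: track=281.1°, groundspeed=172.3 kt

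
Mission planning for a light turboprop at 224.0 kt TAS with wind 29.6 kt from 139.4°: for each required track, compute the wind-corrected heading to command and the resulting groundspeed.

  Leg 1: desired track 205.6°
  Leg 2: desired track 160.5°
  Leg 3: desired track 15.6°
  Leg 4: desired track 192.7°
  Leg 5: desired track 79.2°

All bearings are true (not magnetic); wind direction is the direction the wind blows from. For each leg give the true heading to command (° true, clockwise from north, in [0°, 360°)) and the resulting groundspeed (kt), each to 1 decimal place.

Leg 1: desired track 205.6°; wind correction -6.9° → command heading 198.7°, groundspeed 210.4 kt
Leg 2: desired track 160.5°; wind correction -2.7° → command heading 157.8°, groundspeed 196.1 kt
Leg 3: desired track 15.6°; wind correction +6.3° → command heading 21.9°, groundspeed 239.1 kt
Leg 4: desired track 192.7°; wind correction -6.1° → command heading 186.6°, groundspeed 205.0 kt
Leg 5: desired track 79.2°; wind correction +6.6° → command heading 85.8°, groundspeed 207.8 kt

Leg 1: heading=198.7°, groundspeed=210.4 kt
Leg 2: heading=157.8°, groundspeed=196.1 kt
Leg 3: heading=21.9°, groundspeed=239.1 kt
Leg 4: heading=186.6°, groundspeed=205.0 kt
Leg 5: heading=85.8°, groundspeed=207.8 kt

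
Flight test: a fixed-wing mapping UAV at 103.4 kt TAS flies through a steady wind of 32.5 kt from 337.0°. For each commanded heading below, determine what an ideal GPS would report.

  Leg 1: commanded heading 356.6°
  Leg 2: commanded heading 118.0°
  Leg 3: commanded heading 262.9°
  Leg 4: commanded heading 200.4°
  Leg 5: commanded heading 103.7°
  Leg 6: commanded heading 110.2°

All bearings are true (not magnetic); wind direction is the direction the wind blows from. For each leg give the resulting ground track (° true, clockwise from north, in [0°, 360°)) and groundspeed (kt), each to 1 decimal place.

Leg 1: heading 356.6°; drift +8.5° → track 5.1°, groundspeed 73.6 kt
Leg 2: heading 118.0°; drift +9.0° → track 127.0°, groundspeed 130.3 kt
Leg 3: heading 262.9°; drift -18.3° → track 244.6°, groundspeed 99.5 kt
Leg 4: heading 200.4°; drift -10.0° → track 190.4°, groundspeed 129.0 kt
Leg 5: heading 103.7°; drift +12.0° → track 115.7°, groundspeed 125.6 kt
Leg 6: heading 110.2°; drift +10.7° → track 120.9°, groundspeed 127.9 kt

Leg 1: track=5.1°, groundspeed=73.6 kt
Leg 2: track=127.0°, groundspeed=130.3 kt
Leg 3: track=244.6°, groundspeed=99.5 kt
Leg 4: track=190.4°, groundspeed=129.0 kt
Leg 5: track=115.7°, groundspeed=125.6 kt
Leg 6: track=120.9°, groundspeed=127.9 kt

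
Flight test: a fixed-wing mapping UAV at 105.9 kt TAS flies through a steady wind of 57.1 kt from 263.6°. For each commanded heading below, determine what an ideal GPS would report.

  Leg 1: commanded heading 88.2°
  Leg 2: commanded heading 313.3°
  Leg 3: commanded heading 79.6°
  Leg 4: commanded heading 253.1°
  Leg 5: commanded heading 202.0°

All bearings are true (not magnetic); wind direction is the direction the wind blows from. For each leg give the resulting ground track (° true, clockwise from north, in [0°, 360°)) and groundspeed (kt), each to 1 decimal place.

Leg 1: heading 88.2°; drift -1.6° → track 86.6°, groundspeed 162.9 kt
Leg 2: heading 313.3°; drift +32.3° → track 345.6°, groundspeed 81.6 kt
Leg 3: heading 79.6°; drift +1.4° → track 81.0°, groundspeed 162.9 kt
Leg 4: heading 253.1°; drift -11.8° → track 241.3°, groundspeed 50.8 kt
Leg 5: heading 202.0°; drift -32.5° → track 169.5°, groundspeed 93.4 kt

Leg 1: track=86.6°, groundspeed=162.9 kt
Leg 2: track=345.6°, groundspeed=81.6 kt
Leg 3: track=81.0°, groundspeed=162.9 kt
Leg 4: track=241.3°, groundspeed=50.8 kt
Leg 5: track=169.5°, groundspeed=93.4 kt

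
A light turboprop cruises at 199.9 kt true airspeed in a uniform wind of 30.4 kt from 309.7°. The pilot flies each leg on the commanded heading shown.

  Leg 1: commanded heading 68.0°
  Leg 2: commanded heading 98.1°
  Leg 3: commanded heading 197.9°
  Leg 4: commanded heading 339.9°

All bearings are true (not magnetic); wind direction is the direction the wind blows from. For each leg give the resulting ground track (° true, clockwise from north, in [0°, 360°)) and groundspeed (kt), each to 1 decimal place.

Leg 1: track=75.1°, groundspeed=216.0 kt
Leg 2: track=102.1°, groundspeed=226.4 kt
Leg 3: track=190.3°, groundspeed=213.1 kt
Leg 4: track=344.9°, groundspeed=174.3 kt

Leg 1: heading 68.0°; drift +7.1° → track 75.1°, groundspeed 216.0 kt
Leg 2: heading 98.1°; drift +4.0° → track 102.1°, groundspeed 226.4 kt
Leg 3: heading 197.9°; drift -7.6° → track 190.3°, groundspeed 213.1 kt
Leg 4: heading 339.9°; drift +5.0° → track 344.9°, groundspeed 174.3 kt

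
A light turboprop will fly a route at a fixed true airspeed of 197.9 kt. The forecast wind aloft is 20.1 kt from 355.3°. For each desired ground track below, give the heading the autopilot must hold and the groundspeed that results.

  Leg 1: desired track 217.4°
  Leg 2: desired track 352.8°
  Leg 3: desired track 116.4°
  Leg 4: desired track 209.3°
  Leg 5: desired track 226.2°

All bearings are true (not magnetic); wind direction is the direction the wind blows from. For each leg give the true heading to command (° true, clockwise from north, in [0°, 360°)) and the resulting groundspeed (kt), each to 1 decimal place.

Leg 1: desired track 217.4°; wind correction +3.9° → command heading 221.3°, groundspeed 212.4 kt
Leg 2: desired track 352.8°; wind correction +0.3° → command heading 353.1°, groundspeed 177.8 kt
Leg 3: desired track 116.4°; wind correction -5.0° → command heading 111.4°, groundspeed 207.5 kt
Leg 4: desired track 209.3°; wind correction +3.3° → command heading 212.6°, groundspeed 214.2 kt
Leg 5: desired track 226.2°; wind correction +4.5° → command heading 230.7°, groundspeed 210.0 kt

Leg 1: heading=221.3°, groundspeed=212.4 kt
Leg 2: heading=353.1°, groundspeed=177.8 kt
Leg 3: heading=111.4°, groundspeed=207.5 kt
Leg 4: heading=212.6°, groundspeed=214.2 kt
Leg 5: heading=230.7°, groundspeed=210.0 kt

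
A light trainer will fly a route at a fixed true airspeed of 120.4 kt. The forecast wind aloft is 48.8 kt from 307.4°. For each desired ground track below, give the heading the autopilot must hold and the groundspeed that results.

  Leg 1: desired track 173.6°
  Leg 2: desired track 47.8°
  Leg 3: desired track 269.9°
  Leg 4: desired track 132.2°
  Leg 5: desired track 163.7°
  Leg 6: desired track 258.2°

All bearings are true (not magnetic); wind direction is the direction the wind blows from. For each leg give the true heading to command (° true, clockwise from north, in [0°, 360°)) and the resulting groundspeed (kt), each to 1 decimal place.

Leg 1: heading=190.6°, groundspeed=148.9 kt
Leg 2: heading=24.3°, groundspeed=119.2 kt
Leg 3: heading=284.2°, groundspeed=78.0 kt
Leg 4: heading=134.1°, groundspeed=169.0 kt
Leg 5: heading=177.6°, groundspeed=156.2 kt
Leg 6: heading=276.1°, groundspeed=82.7 kt

Leg 1: desired track 173.6°; wind correction +17.0° → command heading 190.6°, groundspeed 148.9 kt
Leg 2: desired track 47.8°; wind correction -23.5° → command heading 24.3°, groundspeed 119.2 kt
Leg 3: desired track 269.9°; wind correction +14.3° → command heading 284.2°, groundspeed 78.0 kt
Leg 4: desired track 132.2°; wind correction +1.9° → command heading 134.1°, groundspeed 169.0 kt
Leg 5: desired track 163.7°; wind correction +13.9° → command heading 177.6°, groundspeed 156.2 kt
Leg 6: desired track 258.2°; wind correction +17.9° → command heading 276.1°, groundspeed 82.7 kt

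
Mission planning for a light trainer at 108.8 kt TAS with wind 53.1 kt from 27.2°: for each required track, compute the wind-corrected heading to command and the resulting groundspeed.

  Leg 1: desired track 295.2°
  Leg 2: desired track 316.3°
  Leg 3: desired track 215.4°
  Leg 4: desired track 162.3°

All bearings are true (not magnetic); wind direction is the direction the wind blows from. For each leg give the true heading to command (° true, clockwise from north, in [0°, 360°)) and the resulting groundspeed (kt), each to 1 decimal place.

Leg 1: desired track 295.2°; wind correction +29.2° → command heading 324.4°, groundspeed 96.8 kt
Leg 2: desired track 316.3°; wind correction +27.5° → command heading 343.8°, groundspeed 79.2 kt
Leg 3: desired track 215.4°; wind correction +4.0° → command heading 219.4°, groundspeed 161.1 kt
Leg 4: desired track 162.3°; wind correction -20.2° → command heading 142.1°, groundspeed 139.8 kt

Leg 1: heading=324.4°, groundspeed=96.8 kt
Leg 2: heading=343.8°, groundspeed=79.2 kt
Leg 3: heading=219.4°, groundspeed=161.1 kt
Leg 4: heading=142.1°, groundspeed=139.8 kt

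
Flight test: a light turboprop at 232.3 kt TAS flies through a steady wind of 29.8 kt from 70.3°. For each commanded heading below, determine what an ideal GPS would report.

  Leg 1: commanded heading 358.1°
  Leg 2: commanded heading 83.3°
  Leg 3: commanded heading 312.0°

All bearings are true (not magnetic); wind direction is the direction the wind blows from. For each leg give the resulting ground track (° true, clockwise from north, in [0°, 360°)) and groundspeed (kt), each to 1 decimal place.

Leg 1: track=350.9°, groundspeed=225.0 kt
Leg 2: track=85.2°, groundspeed=203.4 kt
Leg 3: track=305.9°, groundspeed=247.8 kt

Leg 1: heading 358.1°; drift -7.2° → track 350.9°, groundspeed 225.0 kt
Leg 2: heading 83.3°; drift +1.9° → track 85.2°, groundspeed 203.4 kt
Leg 3: heading 312.0°; drift -6.1° → track 305.9°, groundspeed 247.8 kt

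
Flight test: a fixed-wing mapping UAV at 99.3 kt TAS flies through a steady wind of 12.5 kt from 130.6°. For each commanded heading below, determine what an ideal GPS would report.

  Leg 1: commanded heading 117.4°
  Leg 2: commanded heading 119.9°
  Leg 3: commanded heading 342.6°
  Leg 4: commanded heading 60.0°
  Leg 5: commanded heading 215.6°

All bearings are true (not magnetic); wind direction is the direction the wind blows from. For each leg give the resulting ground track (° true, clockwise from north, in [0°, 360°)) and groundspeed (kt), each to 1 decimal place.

Leg 1: track=115.5°, groundspeed=87.2 kt
Leg 2: track=118.4°, groundspeed=87.0 kt
Leg 3: track=339.2°, groundspeed=110.1 kt
Leg 4: track=52.9°, groundspeed=95.9 kt
Leg 5: track=222.8°, groundspeed=99.0 kt

Leg 1: heading 117.4°; drift -1.9° → track 115.5°, groundspeed 87.2 kt
Leg 2: heading 119.9°; drift -1.5° → track 118.4°, groundspeed 87.0 kt
Leg 3: heading 342.6°; drift -3.4° → track 339.2°, groundspeed 110.1 kt
Leg 4: heading 60.0°; drift -7.1° → track 52.9°, groundspeed 95.9 kt
Leg 5: heading 215.6°; drift +7.2° → track 222.8°, groundspeed 99.0 kt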